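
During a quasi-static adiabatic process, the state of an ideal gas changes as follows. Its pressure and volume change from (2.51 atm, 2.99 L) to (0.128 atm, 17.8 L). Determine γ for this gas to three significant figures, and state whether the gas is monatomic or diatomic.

PV^γ = const ⇒ γ = ln(P₂/P₁) / ln(V₁/V₂).
γ = ln(0.128/2.51) / ln(2.99/17.8) = 1.668.
γ ≈ 1.67 is close to 5/3, so the gas is monatomic.

γ ≈ 1.67; monatomic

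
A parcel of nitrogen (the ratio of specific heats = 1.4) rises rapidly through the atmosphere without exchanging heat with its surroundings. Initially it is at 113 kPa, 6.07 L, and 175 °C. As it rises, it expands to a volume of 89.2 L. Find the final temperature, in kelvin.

T₂ ≈ 153 K

Adiabatic: T₁V₁^(γ−1) = T₂V₂^(γ−1) ⇒ T₂ = T₁ (V₁/V₂)^(γ−1).
T₁ = 175 °C = 448.1 K.
T₂ = 448.1 × (6.07/89.2)^(0.4) = 153 K.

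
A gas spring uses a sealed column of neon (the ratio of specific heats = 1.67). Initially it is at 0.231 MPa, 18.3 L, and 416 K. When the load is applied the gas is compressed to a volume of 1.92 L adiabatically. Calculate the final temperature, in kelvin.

Adiabatic: T₁V₁^(γ−1) = T₂V₂^(γ−1) ⇒ T₂ = T₁ (V₁/V₂)^(γ−1).
T₂ = 416 × (18.3/1.92)^(0.67) = 1884 K.

T₂ ≈ 1880 K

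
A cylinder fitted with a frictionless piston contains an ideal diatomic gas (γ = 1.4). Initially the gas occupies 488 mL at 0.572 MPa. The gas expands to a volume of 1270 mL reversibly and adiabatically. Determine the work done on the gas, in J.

W ≈ -222 J

P₂ = P₁(V₁/V₂)^γ = 0.572×(488/1270)^(1.4) = 0.1499 MPa.
For a reversible adiabat, W_by_gas = (P₁V₁ − P₂V₂)/(γ−1).
W_by = (572000×0.000488 − 149900×0.00127) / (0.4) = 221.8 J.
W_on_gas = −W_by = -221.8 J.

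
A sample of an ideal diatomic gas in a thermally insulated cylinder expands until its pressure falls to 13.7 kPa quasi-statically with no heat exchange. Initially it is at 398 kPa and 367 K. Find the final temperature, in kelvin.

T₂ ≈ 140 K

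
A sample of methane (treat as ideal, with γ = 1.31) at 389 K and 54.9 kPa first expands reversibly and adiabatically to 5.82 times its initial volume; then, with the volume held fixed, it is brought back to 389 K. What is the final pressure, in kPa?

P₃ ≈ 9.43 kPa

Adiabatic step (PV^γ = const): P₂ = 54.9×(1/5.82)^(1.31) = 5.464 kPa; T₂ = 389×(1/5.82)^(0.31) = 225.3 K.
Isochoric: P₃ = P₂(T₃/T₂) = 5.464 × (389/225.3) = 9.433 kPa.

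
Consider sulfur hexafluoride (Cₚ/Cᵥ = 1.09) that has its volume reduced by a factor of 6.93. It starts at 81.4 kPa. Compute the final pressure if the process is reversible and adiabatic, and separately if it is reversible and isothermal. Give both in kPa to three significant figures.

Isothermal: P₂ = P₁(V₁/V₂) = 81.4×6.93 = 564.1 kPa.
Adiabatic: P₂ = P₁(V₁/V₂)^γ = 81.4×6.93^(1.09) = 671.5 kPa.

adiabatic: 671 kPa; isothermal: 564 kPa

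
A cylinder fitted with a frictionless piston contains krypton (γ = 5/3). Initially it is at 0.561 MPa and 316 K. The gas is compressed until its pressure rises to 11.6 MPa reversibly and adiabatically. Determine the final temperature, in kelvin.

Along an adiabat T P^((1−γ)/γ) is constant, so T₂ = T₁ (P₂/P₁)^((γ−1)/γ).
T₂ = 316 × (11.6/0.561)^(2/5) = 1061 K.

T₂ ≈ 1060 K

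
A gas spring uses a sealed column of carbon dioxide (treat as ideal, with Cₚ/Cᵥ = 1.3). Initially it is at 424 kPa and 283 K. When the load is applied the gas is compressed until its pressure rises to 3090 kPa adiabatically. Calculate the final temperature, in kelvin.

T₂ ≈ 448 K

Along an adiabat T P^((1−γ)/γ) is constant, so T₂ = T₁ (P₂/P₁)^((γ−1)/γ).
T₂ = 283 × (3090/424)^(0.231) = 447.6 K.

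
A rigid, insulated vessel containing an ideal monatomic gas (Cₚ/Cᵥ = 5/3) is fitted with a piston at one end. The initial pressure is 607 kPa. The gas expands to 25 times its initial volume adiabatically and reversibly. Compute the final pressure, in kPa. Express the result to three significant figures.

P₂ ≈ 2.84 kPa

Adiabatic: P₁V₁^γ = P₂V₂^γ ⇒ P₂ = P₁ (V₁/V₂)^γ.
P₂ = 607 × (1/25)^(5/3) = 2.84 kPa.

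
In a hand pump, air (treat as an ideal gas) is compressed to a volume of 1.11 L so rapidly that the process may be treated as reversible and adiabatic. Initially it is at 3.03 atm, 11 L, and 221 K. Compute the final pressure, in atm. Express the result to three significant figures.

P₂ ≈ 75.2 atm

Adiabatic: P₁V₁^γ = P₂V₂^γ ⇒ P₂ = P₁ (V₁/V₂)^γ.
γ = 7/5 for a diatomic ideal gas.
P₂ = 3.03 × (11/1.11)^(7/5) = 75.15 atm.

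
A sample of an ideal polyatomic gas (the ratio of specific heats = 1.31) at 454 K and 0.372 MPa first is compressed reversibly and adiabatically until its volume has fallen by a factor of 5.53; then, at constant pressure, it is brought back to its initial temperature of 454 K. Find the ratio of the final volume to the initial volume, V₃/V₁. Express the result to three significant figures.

V₃/V₁ ≈ 0.106

Adiabatic step: V₂/V₁ = 0.1808; T₂ = T₁·5.53^(0.31) = 771.4 K.
Isobaric step: V₃/V₂ = T₃/T₂ = 454/771.4.
V₃/V₁ = (V₂/V₁)(V₃/V₂) = 0.1808 × (454/771.4) = 0.1064.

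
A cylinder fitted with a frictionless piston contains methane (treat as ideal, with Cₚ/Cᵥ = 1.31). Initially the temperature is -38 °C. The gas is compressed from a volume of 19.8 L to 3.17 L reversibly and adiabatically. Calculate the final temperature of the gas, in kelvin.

For a reversible adiabat TV^(γ−1) is constant, so T₂ = T₁ (V₁/V₂)^(γ−1).
T₁ = -38 °C = 235.1 K.
T₂ = 235.1 × (19.8/3.17)^(0.31) = 414.9 K.

T₂ ≈ 415 K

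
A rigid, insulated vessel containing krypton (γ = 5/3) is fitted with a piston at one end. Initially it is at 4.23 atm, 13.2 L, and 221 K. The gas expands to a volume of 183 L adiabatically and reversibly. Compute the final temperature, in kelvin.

T₂ ≈ 38.3 K

For a reversible adiabat TV^(γ−1) is constant, so T₂ = T₁ (V₁/V₂)^(γ−1).
T₂ = 221 × (13.2/183)^(2/3) = 38.29 K.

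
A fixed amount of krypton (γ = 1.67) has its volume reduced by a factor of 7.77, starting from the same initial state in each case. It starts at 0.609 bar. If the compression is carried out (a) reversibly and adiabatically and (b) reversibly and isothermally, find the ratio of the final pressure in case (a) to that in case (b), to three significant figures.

Isothermal: P_b = P₁(V₁/V₂) = 0.609×7.77.
Adiabatic: P_a = P₁(V₁/V₂)^γ = 0.609×7.77^(1.67).
P_a/P_b = (V₁/V₂)^(γ−1) = 7.77^(0.67) = 3.95.

P_adiabatic / P_isothermal ≈ 3.95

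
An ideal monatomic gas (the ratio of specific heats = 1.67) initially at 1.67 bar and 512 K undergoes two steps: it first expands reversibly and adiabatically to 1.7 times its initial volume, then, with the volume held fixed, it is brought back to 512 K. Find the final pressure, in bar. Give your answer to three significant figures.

P₃ ≈ 0.982 bar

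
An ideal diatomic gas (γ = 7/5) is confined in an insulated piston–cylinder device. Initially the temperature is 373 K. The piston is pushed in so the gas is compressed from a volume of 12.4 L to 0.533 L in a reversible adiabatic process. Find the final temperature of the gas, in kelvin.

T₂ ≈ 1310 K

Adiabatic: T₁V₁^(γ−1) = T₂V₂^(γ−1) ⇒ T₂ = T₁ (V₁/V₂)^(γ−1).
T₂ = 373 × (12.4/0.533)^(2/5) = 1313 K.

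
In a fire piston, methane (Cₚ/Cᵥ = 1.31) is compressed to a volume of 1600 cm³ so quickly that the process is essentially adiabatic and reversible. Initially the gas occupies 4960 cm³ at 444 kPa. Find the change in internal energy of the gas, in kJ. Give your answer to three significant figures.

ΔU ≈ 2.98 kJ

P₂ = P₁(V₁/V₂)^γ = 444×(4960/1600)^(1.31) = 1955 kPa.
For a reversible adiabat, W_by_gas = (P₁V₁ − P₂V₂)/(γ−1).
W_by = (444000×0.00496 − 1.955×10^6×0.0016) / (0.31) = -2984 J.
Q = 0 ⇒ ΔU = −W_by = 2984 J.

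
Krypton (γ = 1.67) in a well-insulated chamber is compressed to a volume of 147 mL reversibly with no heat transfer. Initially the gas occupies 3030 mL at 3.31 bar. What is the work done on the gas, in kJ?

W ≈ 9.87 kJ

P₂ = P₁(V₁/V₂)^γ = 3.31×(3030/147)^(1.67) = 518.1 bar.
For a reversible adiabat, W_by_gas = (P₁V₁ − P₂V₂)/(γ−1).
W_by = (331000×0.00303 − 5.181×10^7×0.000147) / (0.67) = -9870 J.
W_on_gas = −W_by = 9870 J.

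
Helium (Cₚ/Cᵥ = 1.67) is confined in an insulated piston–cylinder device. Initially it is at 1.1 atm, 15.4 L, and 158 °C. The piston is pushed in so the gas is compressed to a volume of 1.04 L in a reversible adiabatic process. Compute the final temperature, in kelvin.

T₂ ≈ 2620 K

Adiabatic: T₁V₁^(γ−1) = T₂V₂^(γ−1) ⇒ T₂ = T₁ (V₁/V₂)^(γ−1).
T₁ = 158 °C = 431.1 K.
T₂ = 431.1 × (15.4/1.04)^(0.67) = 2623 K.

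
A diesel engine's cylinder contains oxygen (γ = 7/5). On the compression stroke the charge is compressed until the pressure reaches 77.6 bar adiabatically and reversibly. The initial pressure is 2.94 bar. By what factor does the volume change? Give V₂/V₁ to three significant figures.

V₂/V₁ ≈ 0.0965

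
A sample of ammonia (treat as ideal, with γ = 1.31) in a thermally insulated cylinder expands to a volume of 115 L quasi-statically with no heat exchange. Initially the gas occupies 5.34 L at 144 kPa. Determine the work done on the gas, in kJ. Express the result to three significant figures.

P₂ = P₁(V₁/V₂)^γ = 144×(5.34/115)^(1.31) = 2.582 kPa.
For a reversible adiabat, W_by_gas = (P₁V₁ − P₂V₂)/(γ−1).
W_by = (144000×0.00534 − 2582×0.115) / (0.31) = 1523 J.
W_on_gas = −W_by = -1523 J.

W ≈ -1.52 kJ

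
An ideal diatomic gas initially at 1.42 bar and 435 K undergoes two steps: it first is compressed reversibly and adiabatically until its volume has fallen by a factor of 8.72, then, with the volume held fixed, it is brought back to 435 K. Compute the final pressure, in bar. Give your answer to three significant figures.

P₃ ≈ 12.4 bar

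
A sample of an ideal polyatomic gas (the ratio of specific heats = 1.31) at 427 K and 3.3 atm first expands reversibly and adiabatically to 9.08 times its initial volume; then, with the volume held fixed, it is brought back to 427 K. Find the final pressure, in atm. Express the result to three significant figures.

Adiabatic step (PV^γ = const): P₂ = 3.3×(1/9.08)^(1.31) = 0.1834 atm; T₂ = 427×(1/9.08)^(0.31) = 215.5 K.
Isochoric: P₃ = P₂(T₃/T₂) = 0.1834 × (427/215.5) = 0.3634 atm.

P₃ ≈ 0.363 atm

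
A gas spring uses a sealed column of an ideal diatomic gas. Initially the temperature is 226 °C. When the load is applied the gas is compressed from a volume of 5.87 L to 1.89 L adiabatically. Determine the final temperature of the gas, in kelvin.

Adiabatic: T₁V₁^(γ−1) = T₂V₂^(γ−1) ⇒ T₂ = T₁ (V₁/V₂)^(γ−1).
For a diatomic ideal gas γ = 7/5, so γ−1 = 2/5.
T₁ = 226 °C = 499.1 K.
T₂ = 499.1 × (5.87/1.89)^(2/5) = 785.4 K.

T₂ ≈ 785 K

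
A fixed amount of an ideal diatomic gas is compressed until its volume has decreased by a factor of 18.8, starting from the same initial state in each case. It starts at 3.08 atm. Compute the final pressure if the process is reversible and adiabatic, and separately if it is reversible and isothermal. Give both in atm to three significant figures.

For a diatomic ideal gas γ = 7/5.
Isothermal: P₂ = P₁(V₁/V₂) = 3.08×18.8 = 57.9 atm.
Adiabatic: P₂ = P₁(V₁/V₂)^γ = 3.08×18.8^(7/5) = 187.2 atm.

adiabatic: 187 atm; isothermal: 57.9 atm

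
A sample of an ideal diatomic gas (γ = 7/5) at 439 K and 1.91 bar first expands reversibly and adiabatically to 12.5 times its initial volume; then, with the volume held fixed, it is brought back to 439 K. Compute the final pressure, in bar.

P₃ ≈ 0.153 bar

Adiabatic step (PV^γ = const): P₂ = 1.91×(1/12.5)^(7/5) = 0.05564 bar; T₂ = 439×(1/12.5)^(2/5) = 159.8 K.
Isochoric: P₃ = P₂(T₃/T₂) = 0.05564 × (439/159.8) = 0.1528 bar.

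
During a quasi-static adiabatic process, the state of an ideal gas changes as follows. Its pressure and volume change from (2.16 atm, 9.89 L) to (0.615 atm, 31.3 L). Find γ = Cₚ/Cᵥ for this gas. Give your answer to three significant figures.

γ ≈ 1.09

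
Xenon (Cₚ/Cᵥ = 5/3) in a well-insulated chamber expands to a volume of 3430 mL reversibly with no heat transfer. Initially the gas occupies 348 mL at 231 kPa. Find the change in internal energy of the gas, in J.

ΔU ≈ -94.4 J

P₂ = P₁(V₁/V₂)^γ = 231×(348/3430)^(5/3) = 5.098 kPa.
For a reversible adiabat, W_by_gas = (P₁V₁ − P₂V₂)/(γ−1).
W_by = (231000×0.000348 − 5098×0.00343) / (2/3) = 94.35 J.
Q = 0 ⇒ ΔU = −W_by = -94.35 J.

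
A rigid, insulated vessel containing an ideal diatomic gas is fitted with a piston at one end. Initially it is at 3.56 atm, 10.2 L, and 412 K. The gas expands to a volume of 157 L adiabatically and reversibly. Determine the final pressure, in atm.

Adiabatic: P₁V₁^γ = P₂V₂^γ ⇒ P₂ = P₁ (V₁/V₂)^γ.
γ = 7/5 for a diatomic ideal gas.
P₂ = 3.56 × (10.2/157)^(7/5) = 0.07749 atm.

P₂ ≈ 0.0775 atm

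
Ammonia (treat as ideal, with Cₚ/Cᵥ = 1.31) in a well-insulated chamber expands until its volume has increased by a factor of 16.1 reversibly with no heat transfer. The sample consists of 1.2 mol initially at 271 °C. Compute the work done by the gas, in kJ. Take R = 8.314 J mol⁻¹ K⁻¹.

For a reversible adiabat TV^(γ−1) is constant, so T₂ = T₁ (V₁/V₂)^(γ−1).
T₁ = 271 °C = 544.1 K.
T₂ = 544.1 × (1/16.1)^(0.31) = 229.9 K.
Q = 0, so ΔU = W_on_gas = nCᵥΔT with Cᵥ = R/(γ−1) = 26.82 J/(mol·K).
ΔU = 1.2 × 26.82 × (229.9 − 544.1) = -10110 J.
Work done by the gas = −ΔU = 10110 J.

W ≈ 10.1 kJ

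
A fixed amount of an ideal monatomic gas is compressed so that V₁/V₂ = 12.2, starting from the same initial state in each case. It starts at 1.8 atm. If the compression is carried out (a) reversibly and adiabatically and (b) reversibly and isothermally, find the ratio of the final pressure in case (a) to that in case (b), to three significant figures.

P_adiabatic / P_isothermal ≈ 5.30

For a monatomic ideal gas γ = 5/3.
Isothermal: P_b = P₁(V₁/V₂) = 1.8×12.2.
Adiabatic: P_a = P₁(V₁/V₂)^γ = 1.8×12.2^(5/3).
P_a/P_b = (V₁/V₂)^(γ−1) = 12.2^(2/3) = 5.3.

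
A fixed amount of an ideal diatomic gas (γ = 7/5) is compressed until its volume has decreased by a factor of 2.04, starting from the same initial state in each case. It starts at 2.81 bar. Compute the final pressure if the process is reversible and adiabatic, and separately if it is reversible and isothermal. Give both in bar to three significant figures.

adiabatic: 7.62 bar; isothermal: 5.73 bar

Isothermal: P₂ = P₁(V₁/V₂) = 2.81×2.04 = 5.732 bar.
Adiabatic: P₂ = P₁(V₁/V₂)^γ = 2.81×2.04^(7/5) = 7.624 bar.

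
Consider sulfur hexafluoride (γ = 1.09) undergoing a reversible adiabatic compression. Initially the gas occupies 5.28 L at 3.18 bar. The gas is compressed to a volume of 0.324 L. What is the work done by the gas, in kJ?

P₂ = P₁(V₁/V₂)^γ = 3.18×(5.28/0.324)^(1.09) = 66.62 bar.
For a reversible adiabat, W_by_gas = (P₁V₁ − P₂V₂)/(γ−1).
W_by = (318000×0.00528 − 6.662×10^6×0.000324) / (0.09) = -5327 J.

W ≈ -5.33 kJ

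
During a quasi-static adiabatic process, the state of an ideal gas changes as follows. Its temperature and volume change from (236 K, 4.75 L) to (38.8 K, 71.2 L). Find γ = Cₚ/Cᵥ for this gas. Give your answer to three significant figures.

γ ≈ 1.67

TV^(γ−1) = const ⇒ γ − 1 = ln(T₂/T₁) / ln(V₁/V₂).
γ = 1 + ln(38.8/236) / ln(4.75/71.2) = 1.667.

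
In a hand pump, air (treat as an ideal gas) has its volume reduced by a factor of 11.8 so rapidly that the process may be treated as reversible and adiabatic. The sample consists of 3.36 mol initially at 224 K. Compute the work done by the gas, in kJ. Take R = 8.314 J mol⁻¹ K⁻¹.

W ≈ -26.3 kJ

Adiabatic: T₁V₁^(γ−1) = T₂V₂^(γ−1) ⇒ T₂ = T₁ (V₁/V₂)^(γ−1).
γ = 7/5 for a diatomic ideal gas, so γ−1 = 2/5.
T₂ = 224 × 11.8^(2/5) = 601.2 K.
Q = 0, so ΔU = W_on_gas = nCᵥΔT with Cᵥ = R/(γ−1) = 20.79 J/(mol·K).
ΔU = 3.36 × 20.79 × (601.2 − 224) = 26340 J.
Work done by the gas = −ΔU = -26340 J.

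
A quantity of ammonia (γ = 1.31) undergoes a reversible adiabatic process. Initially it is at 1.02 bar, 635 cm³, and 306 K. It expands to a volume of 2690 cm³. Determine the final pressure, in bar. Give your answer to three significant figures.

Since PV^γ is constant along a reversible adiabat, P₂ = P₁ (V₁/V₂)^γ.
P₂ = 1.02 × (635/2690)^(1.31) = 0.1539 bar.

P₂ ≈ 0.154 bar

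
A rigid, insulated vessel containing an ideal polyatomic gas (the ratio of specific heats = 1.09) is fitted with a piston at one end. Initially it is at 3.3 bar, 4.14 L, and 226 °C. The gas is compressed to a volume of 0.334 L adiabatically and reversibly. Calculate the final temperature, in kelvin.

T₂ ≈ 626 K

For a reversible adiabat TV^(γ−1) is constant, so T₂ = T₁ (V₁/V₂)^(γ−1).
T₁ = 226 °C = 499.1 K.
T₂ = 499.1 × (4.14/0.334)^(0.09) = 626.1 K.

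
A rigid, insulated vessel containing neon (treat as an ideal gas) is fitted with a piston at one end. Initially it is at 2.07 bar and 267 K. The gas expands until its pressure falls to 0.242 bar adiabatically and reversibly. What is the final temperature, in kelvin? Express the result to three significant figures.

Adiabatic: T₂/T₁ = (P₂/P₁)^((γ−1)/γ).
For a monatomic ideal gas γ = 5/3, so (γ−1)/γ = 2/5.
T₂ = 267 × (0.242/2.07)^(2/5) = 113.1 K.

T₂ ≈ 113 K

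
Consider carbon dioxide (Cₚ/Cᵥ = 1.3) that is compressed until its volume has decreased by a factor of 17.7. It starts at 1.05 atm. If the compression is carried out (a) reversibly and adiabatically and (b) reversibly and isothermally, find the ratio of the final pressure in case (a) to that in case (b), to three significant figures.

P_adiabatic / P_isothermal ≈ 2.37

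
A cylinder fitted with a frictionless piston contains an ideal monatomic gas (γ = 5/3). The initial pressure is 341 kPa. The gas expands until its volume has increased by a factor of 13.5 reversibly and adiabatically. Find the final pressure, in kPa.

P₂ ≈ 4.46 kPa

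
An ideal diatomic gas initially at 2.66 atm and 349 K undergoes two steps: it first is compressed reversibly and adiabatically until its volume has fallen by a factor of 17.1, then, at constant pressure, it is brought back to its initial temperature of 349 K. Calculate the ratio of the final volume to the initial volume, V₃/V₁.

For a diatomic ideal gas γ = 7/5.
Adiabatic step: V₂/V₁ = 0.05848; T₂ = T₁·17.1^(2/5) = 1086 K.
Isobaric step: V₃/V₂ = T₃/T₂ = 349/1086.
V₃/V₁ = (V₂/V₁)(V₃/V₂) = 0.05848 × (349/1086) = 0.01878.

V₃/V₁ ≈ 0.0188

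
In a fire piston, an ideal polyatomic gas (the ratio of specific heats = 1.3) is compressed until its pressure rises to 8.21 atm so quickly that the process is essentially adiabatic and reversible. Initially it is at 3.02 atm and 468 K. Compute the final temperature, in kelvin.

Along an adiabat T P^((1−γ)/γ) is constant, so T₂ = T₁ (P₂/P₁)^((γ−1)/γ).
T₂ = 468 × (8.21/3.02)^(0.231) = 589.5 K.

T₂ ≈ 589 K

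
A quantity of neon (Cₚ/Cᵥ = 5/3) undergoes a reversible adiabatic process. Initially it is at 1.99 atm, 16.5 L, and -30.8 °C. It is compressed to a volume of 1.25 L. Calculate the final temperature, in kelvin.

T₂ ≈ 1350 K

Adiabatic: T₁V₁^(γ−1) = T₂V₂^(γ−1) ⇒ T₂ = T₁ (V₁/V₂)^(γ−1).
T₁ = -30.8 °C = 242.3 K.
T₂ = 242.3 × (16.5/1.25)^(2/3) = 1354 K.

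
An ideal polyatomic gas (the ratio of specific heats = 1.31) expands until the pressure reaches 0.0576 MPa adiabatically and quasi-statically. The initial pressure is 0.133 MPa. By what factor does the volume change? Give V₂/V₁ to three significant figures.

V₂/V₁ ≈ 1.89

From PV^γ = const, V₂/V₁ = (P₁/P₂)^(1/γ).
V₂/V₁ = (0.133/0.0576)^(0.763) = 1.894.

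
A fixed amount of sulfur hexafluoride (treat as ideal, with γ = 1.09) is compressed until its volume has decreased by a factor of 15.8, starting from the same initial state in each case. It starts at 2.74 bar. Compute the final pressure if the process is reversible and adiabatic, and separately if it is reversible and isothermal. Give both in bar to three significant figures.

Isothermal: P₂ = P₁(V₁/V₂) = 2.74×15.8 = 43.29 bar.
Adiabatic: P₂ = P₁(V₁/V₂)^γ = 2.74×15.8^(1.09) = 55.5 bar.

adiabatic: 55.5 bar; isothermal: 43.3 bar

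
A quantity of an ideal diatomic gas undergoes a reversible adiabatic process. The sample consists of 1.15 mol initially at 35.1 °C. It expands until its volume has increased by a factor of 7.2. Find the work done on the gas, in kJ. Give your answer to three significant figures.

Adiabatic: T₁V₁^(γ−1) = T₂V₂^(γ−1) ⇒ T₂ = T₁ (V₁/V₂)^(γ−1).
γ = 7/5 for a diatomic ideal gas, so γ−1 = 2/5.
T₁ = 35.1 °C = 308.2 K.
T₂ = 308.2 × (1/7.2)^(2/5) = 139.9 K.
Q = 0, so ΔU = W_on_gas = nCᵥΔT with Cᵥ = R/(γ−1) = 20.79 J/(mol·K).
ΔU = 1.15 × 20.79 × (139.9 − 308.2) = -4023 J.

W ≈ -4.02 kJ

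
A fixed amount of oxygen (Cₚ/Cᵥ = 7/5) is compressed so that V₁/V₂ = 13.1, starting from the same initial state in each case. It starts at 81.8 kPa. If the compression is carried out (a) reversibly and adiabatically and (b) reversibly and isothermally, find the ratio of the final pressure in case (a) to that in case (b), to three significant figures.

P_adiabatic / P_isothermal ≈ 2.80

Isothermal: P_b = P₁(V₁/V₂) = 81.8×13.1.
Adiabatic: P_a = P₁(V₁/V₂)^γ = 81.8×13.1^(7/5).
P_a/P_b = (V₁/V₂)^(γ−1) = 13.1^(2/5) = 2.798.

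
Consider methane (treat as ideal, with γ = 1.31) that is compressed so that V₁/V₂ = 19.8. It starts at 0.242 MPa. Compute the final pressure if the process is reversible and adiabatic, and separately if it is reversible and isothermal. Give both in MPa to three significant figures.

Isothermal: P₂ = P₁(V₁/V₂) = 0.242×19.8 = 4.792 MPa.
Adiabatic: P₂ = P₁(V₁/V₂)^γ = 0.242×19.8^(1.31) = 12.09 MPa.

adiabatic: 12.1 MPa; isothermal: 4.79 MPa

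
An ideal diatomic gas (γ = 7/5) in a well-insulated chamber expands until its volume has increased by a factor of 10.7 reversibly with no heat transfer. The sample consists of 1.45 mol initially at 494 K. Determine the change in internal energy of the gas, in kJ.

ΔU ≈ -9.12 kJ

Adiabatic: T₁V₁^(γ−1) = T₂V₂^(γ−1) ⇒ T₂ = T₁ (V₁/V₂)^(γ−1).
T₂ = 494 × (1/10.7)^(2/5) = 191.4 K.
Q = 0, so ΔU = W_on_gas = nCᵥΔT with Cᵥ = R/(γ−1) = 20.79 J/(mol·K).
ΔU = 1.45 × 20.79 × (191.4 − 494) = -9119 J.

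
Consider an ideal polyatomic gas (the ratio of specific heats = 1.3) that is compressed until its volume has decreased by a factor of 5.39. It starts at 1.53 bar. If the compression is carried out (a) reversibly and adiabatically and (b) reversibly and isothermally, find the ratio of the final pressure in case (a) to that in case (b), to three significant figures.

Isothermal: P_b = P₁(V₁/V₂) = 1.53×5.39.
Adiabatic: P_a = P₁(V₁/V₂)^γ = 1.53×5.39^(1.3).
P_a/P_b = (V₁/V₂)^(γ−1) = 5.39^(0.3) = 1.658.

P_adiabatic / P_isothermal ≈ 1.66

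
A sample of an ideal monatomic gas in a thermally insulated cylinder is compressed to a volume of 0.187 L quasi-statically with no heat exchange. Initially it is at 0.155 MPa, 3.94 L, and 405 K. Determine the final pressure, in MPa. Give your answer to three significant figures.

P₂ ≈ 24.9 MPa

Since PV^γ is constant along a reversible adiabat, P₂ = P₁ (V₁/V₂)^γ.
γ = 5/3 for a monatomic ideal gas.
P₂ = 0.155 × (3.94/0.187)^(5/3) = 24.91 MPa.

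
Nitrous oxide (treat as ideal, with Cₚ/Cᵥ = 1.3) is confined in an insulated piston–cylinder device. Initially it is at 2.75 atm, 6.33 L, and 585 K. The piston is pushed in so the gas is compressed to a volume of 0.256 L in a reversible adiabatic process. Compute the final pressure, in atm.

Adiabatic: P₁V₁^γ = P₂V₂^γ ⇒ P₂ = P₁ (V₁/V₂)^γ.
P₂ = 2.75 × (6.33/0.256)^(1.3) = 178 atm.

P₂ ≈ 178 atm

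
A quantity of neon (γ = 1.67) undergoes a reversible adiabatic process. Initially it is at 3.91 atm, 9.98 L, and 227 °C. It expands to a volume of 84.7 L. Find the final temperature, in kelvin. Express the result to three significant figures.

T₂ ≈ 119 K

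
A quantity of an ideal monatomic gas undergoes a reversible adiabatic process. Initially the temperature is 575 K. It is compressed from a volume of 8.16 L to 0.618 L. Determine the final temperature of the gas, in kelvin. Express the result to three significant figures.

Adiabatic: T₁V₁^(γ−1) = T₂V₂^(γ−1) ⇒ T₂ = T₁ (V₁/V₂)^(γ−1).
For a monatomic ideal gas γ = 5/3, so γ−1 = 2/3.
T₂ = 575 × (8.16/0.618)^(2/3) = 3212 K.

T₂ ≈ 3210 K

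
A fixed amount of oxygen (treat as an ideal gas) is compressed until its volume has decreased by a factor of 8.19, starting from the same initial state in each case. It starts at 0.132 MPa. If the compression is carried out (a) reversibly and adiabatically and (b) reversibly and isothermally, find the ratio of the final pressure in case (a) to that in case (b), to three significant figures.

P_adiabatic / P_isothermal ≈ 2.32

For a diatomic ideal gas γ = 7/5.
Isothermal: P_b = P₁(V₁/V₂) = 0.132×8.19.
Adiabatic: P_a = P₁(V₁/V₂)^γ = 0.132×8.19^(7/5).
P_a/P_b = (V₁/V₂)^(γ−1) = 8.19^(2/5) = 2.319.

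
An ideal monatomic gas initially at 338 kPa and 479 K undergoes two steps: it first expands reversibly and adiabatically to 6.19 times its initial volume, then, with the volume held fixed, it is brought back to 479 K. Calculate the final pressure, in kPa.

For a monatomic ideal gas γ = 5/3.
Adiabatic step (PV^γ = const): P₂ = 338×(1/6.19)^(5/3) = 16.2 kPa; T₂ = 479×(1/6.19)^(2/3) = 142.1 K.
Isochoric: P₃ = P₂(T₃/T₂) = 16.2 × (479/142.1) = 54.6 kPa.

P₃ ≈ 54.6 kPa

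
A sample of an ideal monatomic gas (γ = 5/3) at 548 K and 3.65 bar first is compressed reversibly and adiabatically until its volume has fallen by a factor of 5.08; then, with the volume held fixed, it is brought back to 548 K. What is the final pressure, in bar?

P₃ ≈ 18.5 bar

Adiabatic step (PV^γ = const): P₂ = 3.65×5.08^(5/3) = 54.79 bar; T₂ = 548×5.08^(2/3) = 1619 K.
Isochoric: P₃ = P₂(T₃/T₂) = 54.79 × (548/1619) = 18.54 bar.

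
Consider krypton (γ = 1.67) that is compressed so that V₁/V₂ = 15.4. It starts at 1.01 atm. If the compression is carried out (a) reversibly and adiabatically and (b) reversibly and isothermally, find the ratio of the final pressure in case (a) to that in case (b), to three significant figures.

P_adiabatic / P_isothermal ≈ 6.25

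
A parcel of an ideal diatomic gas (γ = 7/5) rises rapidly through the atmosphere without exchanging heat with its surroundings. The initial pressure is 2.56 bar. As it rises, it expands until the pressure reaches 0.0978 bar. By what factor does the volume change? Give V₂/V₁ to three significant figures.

V₂/V₁ ≈ 10.3

From PV^γ = const, V₂/V₁ = (P₁/P₂)^(1/γ).
V₂/V₁ = (2.56/0.0978)^(5/7) = 10.3.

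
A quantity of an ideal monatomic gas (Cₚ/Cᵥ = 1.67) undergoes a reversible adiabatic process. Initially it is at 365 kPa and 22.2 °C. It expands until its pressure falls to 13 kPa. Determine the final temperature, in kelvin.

T₂ ≈ 77.5 K

Along an adiabat T P^((1−γ)/γ) is constant, so T₂ = T₁ (P₂/P₁)^((γ−1)/γ).
T₁ = 22.2 °C = 295.3 K.
T₂ = 295.3 × (13/365)^(0.401) = 77.49 K.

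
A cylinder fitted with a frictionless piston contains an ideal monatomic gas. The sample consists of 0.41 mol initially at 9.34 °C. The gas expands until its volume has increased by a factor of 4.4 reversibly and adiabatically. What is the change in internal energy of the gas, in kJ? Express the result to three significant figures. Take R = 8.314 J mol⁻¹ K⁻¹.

ΔU ≈ -0.906 kJ

For a reversible adiabat TV^(γ−1) is constant, so T₂ = T₁ (V₁/V₂)^(γ−1).
γ = 5/3 for a monatomic ideal gas, so γ−1 = 2/3.
T₁ = 9.34 °C = 282.5 K.
T₂ = 282.5 × (1/4.4)^(2/3) = 105.2 K.
Q = 0, so ΔU = W_on_gas = nCᵥΔT with Cᵥ = R/(γ−1) = 12.47 J/(mol·K).
ΔU = 0.41 × 12.47 × (105.2 − 282.5) = -906.5 J.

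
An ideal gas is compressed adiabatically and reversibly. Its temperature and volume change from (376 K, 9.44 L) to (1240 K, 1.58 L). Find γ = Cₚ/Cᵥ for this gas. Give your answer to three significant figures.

γ ≈ 1.67

TV^(γ−1) = const ⇒ γ − 1 = ln(T₂/T₁) / ln(V₁/V₂).
γ = 1 + ln(1240/376) / ln(9.44/1.58) = 1.668.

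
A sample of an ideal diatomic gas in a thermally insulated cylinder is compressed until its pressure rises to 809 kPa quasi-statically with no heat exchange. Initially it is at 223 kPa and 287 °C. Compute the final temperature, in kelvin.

T₂ ≈ 809 K

Along an adiabat T P^((1−γ)/γ) is constant, so T₂ = T₁ (P₂/P₁)^((γ−1)/γ).
For a diatomic ideal gas γ = 7/5, so (γ−1)/γ = 2/7.
T₁ = 287 °C = 560.1 K.
T₂ = 560.1 × (809/223)^(2/7) = 809.5 K.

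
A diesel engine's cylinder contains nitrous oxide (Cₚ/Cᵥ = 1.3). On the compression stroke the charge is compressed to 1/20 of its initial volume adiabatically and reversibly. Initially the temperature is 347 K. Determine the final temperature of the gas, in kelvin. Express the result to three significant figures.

T₂ ≈ 852 K

Adiabatic: T₁V₁^(γ−1) = T₂V₂^(γ−1) ⇒ T₂ = T₁ (V₁/V₂)^(γ−1).
T₂ = 347 × 20^(0.3) = 852.4 K.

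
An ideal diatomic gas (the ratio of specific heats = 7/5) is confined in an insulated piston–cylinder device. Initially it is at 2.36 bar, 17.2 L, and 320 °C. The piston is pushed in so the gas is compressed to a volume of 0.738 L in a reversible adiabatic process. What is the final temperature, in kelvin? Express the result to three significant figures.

For a reversible adiabat TV^(γ−1) is constant, so T₂ = T₁ (V₁/V₂)^(γ−1).
T₁ = 320 °C = 593.1 K.
T₂ = 593.1 × (17.2/0.738)^(2/5) = 2090 K.

T₂ ≈ 2090 K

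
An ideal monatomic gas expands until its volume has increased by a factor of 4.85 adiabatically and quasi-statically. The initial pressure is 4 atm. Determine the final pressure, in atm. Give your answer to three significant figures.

P₂ ≈ 0.288 atm

Since PV^γ is constant along a reversible adiabat, P₂ = P₁ (V₁/V₂)^γ.
For a monatomic ideal gas γ = 5/3.
P₂ = 4 × (1/4.85)^(5/3) = 0.2878 atm.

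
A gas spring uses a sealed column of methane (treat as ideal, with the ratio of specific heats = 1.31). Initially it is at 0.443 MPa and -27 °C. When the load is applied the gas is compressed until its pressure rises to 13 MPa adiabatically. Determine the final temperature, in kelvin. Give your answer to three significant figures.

T₂ ≈ 548 K

Adiabatic: T₂/T₁ = (P₂/P₁)^((γ−1)/γ).
T₁ = -27 °C = 246.1 K.
T₂ = 246.1 × (13/0.443)^(0.237) = 547.6 K.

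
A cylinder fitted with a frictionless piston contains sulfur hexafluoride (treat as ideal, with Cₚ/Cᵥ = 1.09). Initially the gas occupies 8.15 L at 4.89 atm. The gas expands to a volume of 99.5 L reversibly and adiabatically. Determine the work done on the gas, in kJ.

W ≈ -9.05 kJ

P₂ = P₁(V₁/V₂)^γ = 4.89×(8.15/99.5)^(1.09) = 0.3198 atm.
For a reversible adiabat, W_by_gas = (P₁V₁ − P₂V₂)/(γ−1).
W_by = (495500×0.00815 − 32400×0.0995) / (0.09) = 9047 J.
W_on_gas = −W_by = -9047 J.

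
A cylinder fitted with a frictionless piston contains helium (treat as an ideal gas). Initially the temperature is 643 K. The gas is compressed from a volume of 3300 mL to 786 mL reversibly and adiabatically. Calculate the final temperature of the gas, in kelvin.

For a reversible adiabat TV^(γ−1) is constant, so T₂ = T₁ (V₁/V₂)^(γ−1).
For a monatomic ideal gas γ = 5/3, so γ−1 = 2/3.
T₂ = 643 × (3300/786)^(2/3) = 1673 K.

T₂ ≈ 1670 K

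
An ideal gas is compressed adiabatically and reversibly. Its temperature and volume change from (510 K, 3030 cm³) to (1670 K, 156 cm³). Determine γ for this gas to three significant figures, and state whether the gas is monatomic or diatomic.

TV^(γ−1) = const ⇒ γ − 1 = ln(T₂/T₁) / ln(V₁/V₂).
γ = 1 + ln(1670/510) / ln(3030/156) = 1.4.
γ ≈ 1.40 is close to 7/5, so the gas is diatomic.

γ ≈ 1.40; diatomic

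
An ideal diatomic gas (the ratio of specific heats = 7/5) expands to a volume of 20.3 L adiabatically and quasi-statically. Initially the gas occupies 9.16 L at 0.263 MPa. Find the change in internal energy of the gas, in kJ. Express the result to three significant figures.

P₂ = P₁(V₁/V₂)^γ = 0.263×(9.16/20.3)^(7/5) = 0.08632 MPa.
For a reversible adiabat, W_by_gas = (P₁V₁ − P₂V₂)/(γ−1).
W_by = (263000×0.00916 − 86320×0.0203) / (2/5) = 1642 J.
Q = 0 ⇒ ΔU = −W_by = -1642 J.

ΔU ≈ -1.64 kJ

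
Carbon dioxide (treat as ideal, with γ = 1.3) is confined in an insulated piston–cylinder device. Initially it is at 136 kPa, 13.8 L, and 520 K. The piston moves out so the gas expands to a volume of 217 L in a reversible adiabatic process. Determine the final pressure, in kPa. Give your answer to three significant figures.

Adiabatic: P₁V₁^γ = P₂V₂^γ ⇒ P₂ = P₁ (V₁/V₂)^γ.
P₂ = 136 × (13.8/217)^(1.3) = 3.784 kPa.

P₂ ≈ 3.78 kPa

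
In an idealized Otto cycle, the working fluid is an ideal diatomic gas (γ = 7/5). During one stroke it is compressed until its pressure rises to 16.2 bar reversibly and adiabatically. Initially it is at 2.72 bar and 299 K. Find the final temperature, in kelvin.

Adiabatic: T₂/T₁ = (P₂/P₁)^((γ−1)/γ).
T₂ = 299 × (16.2/2.72)^(2/7) = 497.8 K.

T₂ ≈ 498 K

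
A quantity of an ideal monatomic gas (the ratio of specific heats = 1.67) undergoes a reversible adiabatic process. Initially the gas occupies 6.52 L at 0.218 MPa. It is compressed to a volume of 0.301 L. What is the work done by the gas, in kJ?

P₂ = P₁(V₁/V₂)^γ = 0.218×(6.52/0.301)^(1.67) = 37.07 MPa.
For a reversible adiabat, W_by_gas = (P₁V₁ − P₂V₂)/(γ−1).
W_by = (218000×0.00652 − 3.707×10^7×0.000301) / (0.67) = -14530 J.

W ≈ -14.5 kJ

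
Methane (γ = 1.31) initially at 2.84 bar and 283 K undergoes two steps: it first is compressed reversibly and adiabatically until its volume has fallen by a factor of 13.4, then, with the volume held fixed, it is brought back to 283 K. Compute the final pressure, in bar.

Adiabatic step (PV^γ = const): P₂ = 2.84×13.4^(1.31) = 85.08 bar; T₂ = 283×13.4^(0.31) = 632.7 K.
Isochoric: P₃ = P₂(T₃/T₂) = 85.08 × (283/632.7) = 38.06 bar.

P₃ ≈ 38.1 bar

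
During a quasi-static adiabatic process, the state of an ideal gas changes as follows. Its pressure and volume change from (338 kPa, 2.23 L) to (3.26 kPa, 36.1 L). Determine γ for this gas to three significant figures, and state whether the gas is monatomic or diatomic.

γ ≈ 1.67; monatomic

PV^γ = const ⇒ γ = ln(P₂/P₁) / ln(V₁/V₂).
γ = ln(3.26/338) / ln(2.23/36.1) = 1.667.
γ ≈ 1.67 is close to 5/3, so the gas is monatomic.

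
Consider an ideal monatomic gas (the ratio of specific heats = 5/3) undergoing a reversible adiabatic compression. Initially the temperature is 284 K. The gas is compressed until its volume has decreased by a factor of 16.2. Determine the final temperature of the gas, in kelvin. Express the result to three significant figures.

For a reversible adiabat TV^(γ−1) is constant, so T₂ = T₁ (V₁/V₂)^(γ−1).
T₂ = 284 × 16.2^(2/3) = 1818 K.

T₂ ≈ 1820 K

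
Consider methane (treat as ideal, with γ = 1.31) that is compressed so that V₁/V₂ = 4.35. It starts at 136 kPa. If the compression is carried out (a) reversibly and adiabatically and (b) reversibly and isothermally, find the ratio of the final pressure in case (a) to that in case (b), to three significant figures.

P_adiabatic / P_isothermal ≈ 1.58

Isothermal: P_b = P₁(V₁/V₂) = 136×4.35.
Adiabatic: P_a = P₁(V₁/V₂)^γ = 136×4.35^(1.31).
P_a/P_b = (V₁/V₂)^(γ−1) = 4.35^(0.31) = 1.577.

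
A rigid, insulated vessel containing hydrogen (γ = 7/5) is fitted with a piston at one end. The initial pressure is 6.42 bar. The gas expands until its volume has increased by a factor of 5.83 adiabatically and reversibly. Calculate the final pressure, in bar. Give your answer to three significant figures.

P₂ ≈ 0.544 bar

Adiabatic: P₁V₁^γ = P₂V₂^γ ⇒ P₂ = P₁ (V₁/V₂)^γ.
P₂ = 6.42 × (1/5.83)^(7/5) = 0.544 bar.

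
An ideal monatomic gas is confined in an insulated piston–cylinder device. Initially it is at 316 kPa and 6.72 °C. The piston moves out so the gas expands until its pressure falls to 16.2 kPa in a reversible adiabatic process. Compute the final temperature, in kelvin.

T₂ ≈ 85.3 K

Adiabatic: T₂/T₁ = (P₂/P₁)^((γ−1)/γ).
For a monatomic ideal gas γ = 5/3, so (γ−1)/γ = 2/5.
T₁ = 6.72 °C = 279.9 K.
T₂ = 279.9 × (16.2/316)^(2/5) = 85.29 K.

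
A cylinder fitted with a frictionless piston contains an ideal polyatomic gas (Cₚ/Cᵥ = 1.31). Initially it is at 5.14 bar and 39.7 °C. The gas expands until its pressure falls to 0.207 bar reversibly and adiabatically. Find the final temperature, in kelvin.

Adiabatic: T₂/T₁ = (P₂/P₁)^((γ−1)/γ).
T₁ = 39.7 °C = 312.8 K.
T₂ = 312.8 × (0.207/5.14)^(0.237) = 146.3 K.

T₂ ≈ 146 K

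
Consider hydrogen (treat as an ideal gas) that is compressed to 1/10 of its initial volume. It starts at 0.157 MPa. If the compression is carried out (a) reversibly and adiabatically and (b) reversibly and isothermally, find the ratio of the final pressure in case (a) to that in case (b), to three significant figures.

For a diatomic ideal gas γ = 7/5.
Isothermal: P_b = P₁(V₁/V₂) = 0.157×10.
Adiabatic: P_a = P₁(V₁/V₂)^γ = 0.157×10^(7/5).
P_a/P_b = (V₁/V₂)^(γ−1) = 10^(2/5) = 2.512.

P_adiabatic / P_isothermal ≈ 2.51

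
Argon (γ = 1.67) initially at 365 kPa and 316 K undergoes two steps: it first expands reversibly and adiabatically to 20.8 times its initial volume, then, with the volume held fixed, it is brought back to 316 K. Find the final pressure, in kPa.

Adiabatic step (PV^γ = const): P₂ = 365×(1/20.8)^(1.67) = 2.297 kPa; T₂ = 316×(1/20.8)^(0.67) = 41.36 K.
Isochoric: P₃ = P₂(T₃/T₂) = 2.297 × (316/41.36) = 17.55 kPa.

P₃ ≈ 17.5 kPa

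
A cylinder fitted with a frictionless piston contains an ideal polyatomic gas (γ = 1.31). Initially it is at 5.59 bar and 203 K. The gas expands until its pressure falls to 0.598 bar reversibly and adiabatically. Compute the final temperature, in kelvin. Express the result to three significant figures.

T₂ ≈ 120 K

Adiabatic: T₂/T₁ = (P₂/P₁)^((γ−1)/γ).
T₂ = 203 × (0.598/5.59)^(0.237) = 119.6 K.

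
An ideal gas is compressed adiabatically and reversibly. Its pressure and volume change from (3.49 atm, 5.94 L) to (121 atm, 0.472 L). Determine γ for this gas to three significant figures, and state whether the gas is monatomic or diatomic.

PV^γ = const ⇒ γ = ln(P₂/P₁) / ln(V₁/V₂).
γ = ln(121/3.49) / ln(5.94/0.472) = 1.4.
γ ≈ 1.40 is close to 7/5, so the gas is diatomic.

γ ≈ 1.40; diatomic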